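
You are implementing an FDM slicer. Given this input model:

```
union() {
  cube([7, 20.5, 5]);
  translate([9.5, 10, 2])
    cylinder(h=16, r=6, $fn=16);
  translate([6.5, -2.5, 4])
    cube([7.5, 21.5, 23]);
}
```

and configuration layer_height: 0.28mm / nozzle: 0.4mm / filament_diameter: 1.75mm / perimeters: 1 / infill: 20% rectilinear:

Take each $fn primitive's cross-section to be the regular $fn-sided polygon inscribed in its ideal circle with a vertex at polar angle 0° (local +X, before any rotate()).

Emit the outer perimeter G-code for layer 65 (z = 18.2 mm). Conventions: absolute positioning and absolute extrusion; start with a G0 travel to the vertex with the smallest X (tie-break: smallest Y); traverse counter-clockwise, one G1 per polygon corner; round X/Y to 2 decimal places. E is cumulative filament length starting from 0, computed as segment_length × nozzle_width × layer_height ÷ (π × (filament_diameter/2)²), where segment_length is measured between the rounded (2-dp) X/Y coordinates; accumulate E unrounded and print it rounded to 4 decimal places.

G0 X6.50 Y-2.50 Z18.20
G1 X14.00 Y-2.50 E0.3492
G1 X14.00 Y19.00 E1.3504
G1 X6.50 Y19.00 E1.6996
G1 X6.50 Y-2.50 E2.7007

At z = 18.2 mm: the cube does not reach this height (z outside [0, 5]); the cylinder at (9.5, 10) is absent (z outside [2, 18]); the cube at (6.5, -2.5) is present — its section is the full 7.5×21.5 rectangle; Merging all regions: only the 7.5×21.5 cube at (6.5, -2.5) is present, so the union is just that shape — 1 connected region. The outline is a single polygon with 4 vertices. Extrusion per mm of travel: 0.4 × 0.28 / (π × 0.875²) = 0.046564. Accumulating E over each segment gives final E = 2.7007.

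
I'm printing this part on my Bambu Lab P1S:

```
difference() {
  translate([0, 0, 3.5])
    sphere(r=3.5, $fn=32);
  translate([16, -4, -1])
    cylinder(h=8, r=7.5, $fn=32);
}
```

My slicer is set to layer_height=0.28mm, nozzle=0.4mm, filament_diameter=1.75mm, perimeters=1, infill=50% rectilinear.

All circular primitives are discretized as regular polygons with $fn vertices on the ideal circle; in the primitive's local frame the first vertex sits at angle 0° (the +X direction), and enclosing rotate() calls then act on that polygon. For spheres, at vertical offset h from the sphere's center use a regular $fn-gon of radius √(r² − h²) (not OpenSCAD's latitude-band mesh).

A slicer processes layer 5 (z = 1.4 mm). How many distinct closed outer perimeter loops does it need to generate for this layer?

At z = 1.4 mm: the sphere: section is a regular 32-gon, circumradius = √(r²−h²) = √(3.5²−2.1²) = 2.800; the r=7.5 cylinder at (16, -4) contributes a regular 32-gon of circumradius 7.5; After the difference (first − rest): starting from the r=3.5 sphere, the r=7.5 cylinder at (16, -4) misses the remaining region (no effect) — 1 connected region. The result has 1 disconnected region.

1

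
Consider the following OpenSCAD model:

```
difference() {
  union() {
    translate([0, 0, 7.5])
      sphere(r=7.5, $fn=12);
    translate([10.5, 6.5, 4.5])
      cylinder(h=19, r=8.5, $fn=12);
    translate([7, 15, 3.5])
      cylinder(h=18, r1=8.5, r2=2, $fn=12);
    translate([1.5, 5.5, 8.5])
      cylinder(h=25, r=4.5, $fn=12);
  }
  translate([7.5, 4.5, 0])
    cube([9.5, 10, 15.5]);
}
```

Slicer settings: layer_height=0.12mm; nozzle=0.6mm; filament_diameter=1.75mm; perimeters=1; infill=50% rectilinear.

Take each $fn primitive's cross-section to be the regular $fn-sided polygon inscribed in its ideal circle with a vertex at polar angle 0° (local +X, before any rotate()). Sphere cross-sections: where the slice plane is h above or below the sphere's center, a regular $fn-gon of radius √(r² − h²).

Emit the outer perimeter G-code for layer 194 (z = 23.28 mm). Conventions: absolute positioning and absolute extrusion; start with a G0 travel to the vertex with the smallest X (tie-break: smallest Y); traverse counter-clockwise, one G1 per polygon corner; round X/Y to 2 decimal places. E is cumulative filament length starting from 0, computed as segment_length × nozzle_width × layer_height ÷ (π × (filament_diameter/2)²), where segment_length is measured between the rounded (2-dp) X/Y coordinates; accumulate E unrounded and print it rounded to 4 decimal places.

G0 X-3.00 Y5.50 Z23.28
G1 X-2.40 Y3.25 E0.0697
G1 X-0.75 Y1.60 E0.1396
G1 X1.50 Y1.00 E0.2093
G1 X3.75 Y1.60 E0.2790
G1 X3.77 Y1.62 E0.2798
G1 X6.25 Y-0.86 E0.3848
G1 X10.50 Y-2.00 E0.5165
G1 X14.75 Y-0.86 E0.6482
G1 X17.86 Y2.25 E0.7799
G1 X19.00 Y6.50 E0.9116
G1 X17.86 Y10.75 E1.0433
G1 X14.75 Y13.86 E1.1750
G1 X10.50 Y15.00 E1.3067
G1 X6.25 Y13.86 E1.4384
G1 X3.14 Y10.75 E1.5701
G1 X2.84 Y9.64 E1.6045
G1 X1.50 Y10.00 E1.6460
G1 X-0.75 Y9.40 E1.7157
G1 X-2.40 Y7.75 E1.7856
G1 X-3.00 Y5.50 E1.8553

At z = 23.28 mm: the sphere is absent (|z−center|=15.780 > r=7.5); the cylinder at (10.5, 6.5): section is a regular 12-gon, circumradius r=8.5; the cone at (7, 15) is not intersected at this z (z outside [3.5, 21.5]); the r=4.5 cylinder at (1.5, 5.5) gives a regular 12-gon of circumradius 4.5 (constant along its height); Taking the union: the regions partially overlap (shared area 20.75 mm²), so overlapping operands fuse into one piece — 1 connected region; the cube at (7.5, 4.5) is absent (z outside [0, 15.5]); Taking the first minus the rest: none of the subtracted shapes is present at this height, so that combined region is unchanged — 1 connected region. The outline is a single polygon with 20 vertices. Extrusion per mm of travel: 0.6 × 0.12 / (π × 0.875²) = 0.029934. Accumulating E over each segment gives final E = 1.8553.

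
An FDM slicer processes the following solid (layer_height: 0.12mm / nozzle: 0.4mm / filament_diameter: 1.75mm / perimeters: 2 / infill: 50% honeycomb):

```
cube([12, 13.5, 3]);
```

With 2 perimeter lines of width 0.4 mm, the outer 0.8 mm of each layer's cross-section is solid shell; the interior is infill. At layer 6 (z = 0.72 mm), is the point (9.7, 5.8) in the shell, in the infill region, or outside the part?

infill

At z = 0.72 mm: the cube (footprint 12×13.5) is included at this height. Overall, the cross-section is a single solid region. The nearest boundary edge runs (12.00, 0.00)→(12.00, 13.50); distance from the point to it = 2.30 mm. The point is inside the cross-section and 2.30 mm from the nearest boundary — more than the 0.8 mm shell width (2 × 0.4), so it's in the infill interior.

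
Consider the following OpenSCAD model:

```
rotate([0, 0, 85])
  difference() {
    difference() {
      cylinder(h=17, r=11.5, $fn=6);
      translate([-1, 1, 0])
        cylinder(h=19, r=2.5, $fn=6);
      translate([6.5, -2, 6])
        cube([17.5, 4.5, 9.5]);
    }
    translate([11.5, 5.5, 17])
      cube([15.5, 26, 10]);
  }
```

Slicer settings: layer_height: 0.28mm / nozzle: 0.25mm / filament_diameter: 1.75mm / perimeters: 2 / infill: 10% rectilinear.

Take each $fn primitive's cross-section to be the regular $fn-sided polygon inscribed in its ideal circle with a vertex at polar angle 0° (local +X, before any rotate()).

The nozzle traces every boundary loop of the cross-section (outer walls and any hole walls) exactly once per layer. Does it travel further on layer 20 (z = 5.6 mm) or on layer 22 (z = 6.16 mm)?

layer 22 (z = 6.16 mm)

Layer 20 (z = 5.6): the r=11.5 cylinder contributes a regular 6-gon of circumradius 11.5 (perimeter = 2·6·11.500·sin(180°/6) = 69.00 mm); the r=2.5 cylinder at (-1, 1) gives a regular 6-gon of circumradius 2.5 (constant along its height) (perimeter = 2·6·2.500·sin(180°/6) = 15.00 mm); the cube at (6.5, -2) is not intersected at this z (z outside [6, 15.5]); Taking the first minus the rest: starting from the r=11.5 cylinder, the r=2.5 cylinder at (-1, 1) lies wholly inside it (removes its full 16.24 mm² and its 15.00 mm outline becomes a hole wall) — boundary (outer + 1 inner loop) = 84.00 mm; the cube at (11.5, 5.5) is absent (z outside [17, 27]); Taking the first minus the rest: none of the subtracted shapes is present at this height, so the result so far is unchanged — boundary (outer + 1 inner loop) = 84.00 mm; (whole slice rotated 85° about Z — lengths, areas and connectivity unchanged). So its perimeter = 84.00 mm. Layer 22 (z = 6.16): the cylinder: section is a regular 6-gon, circumradius r=11.5 (perimeter = 2·6·11.500·sin(180°/6) = 69.00 mm); the cylinder at (-1, 1): section is a regular 6-gon, circumradius r=2.5 (perimeter = 2·6·2.500·sin(180°/6) = 15.00 mm); the cube at (6.5, -2) is present — its section is the full 17.5×4.5 rectangle (perimeter 44.00 mm); Taking the first minus the rest: starting from the r=11.5 cylinder, the r=2.5 cylinder at (-1, 1) lies wholly inside it (removes its full 16.24 mm² and its 15.00 mm outline becomes a hole wall); the 17.5×4.5 cube at (6.5, -2) partially overlaps it — only the 19.54 mm² overlap (of its 78.75 mm²) is removed, clipping the outline — boundary (outer + 1 inner loop) = 90.71 mm; the cube at (11.5, 5.5) does not reach this height (z outside [17, 27]); Subtracting the remaining from the first: none of the subtracted shapes is present at this height, so the result so far is unchanged — boundary (outer + 1 inner loop) = 90.71 mm; (rotated 85° about Z; rotation is an isometry so areas/perimeters/island counts are preserved). So its perimeter = 90.71 mm. Layer 22 is larger (90.71 vs 84.00 mm).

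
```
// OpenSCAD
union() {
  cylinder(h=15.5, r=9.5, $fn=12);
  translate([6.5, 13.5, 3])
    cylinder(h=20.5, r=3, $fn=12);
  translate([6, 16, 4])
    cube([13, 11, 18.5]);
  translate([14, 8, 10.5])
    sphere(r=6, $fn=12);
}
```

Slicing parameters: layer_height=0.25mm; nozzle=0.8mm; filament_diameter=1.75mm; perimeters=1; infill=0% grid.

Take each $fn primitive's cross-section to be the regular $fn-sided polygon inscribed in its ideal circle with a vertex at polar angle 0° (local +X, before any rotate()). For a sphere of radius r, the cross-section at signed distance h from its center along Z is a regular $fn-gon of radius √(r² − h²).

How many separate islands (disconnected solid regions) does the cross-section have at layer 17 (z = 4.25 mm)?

2

At z = 4.25 mm: the cylinder: section is a regular 12-gon, circumradius r=9.5; the cylinder at (6.5, 13.5): section is a regular 12-gon, circumradius r=3; the cube at (6, 16) (footprint 13×11) is included at this height; the sphere at (14, 8) is not intersected at this z (|z−center|=6.250 > r=6); Taking the union: the regions partially overlap (shared area 0.67 mm²), so overlapping operands fuse into one piece — 2 connected regions. Overall, the cross-section has 2 separate islands. Island count = 2.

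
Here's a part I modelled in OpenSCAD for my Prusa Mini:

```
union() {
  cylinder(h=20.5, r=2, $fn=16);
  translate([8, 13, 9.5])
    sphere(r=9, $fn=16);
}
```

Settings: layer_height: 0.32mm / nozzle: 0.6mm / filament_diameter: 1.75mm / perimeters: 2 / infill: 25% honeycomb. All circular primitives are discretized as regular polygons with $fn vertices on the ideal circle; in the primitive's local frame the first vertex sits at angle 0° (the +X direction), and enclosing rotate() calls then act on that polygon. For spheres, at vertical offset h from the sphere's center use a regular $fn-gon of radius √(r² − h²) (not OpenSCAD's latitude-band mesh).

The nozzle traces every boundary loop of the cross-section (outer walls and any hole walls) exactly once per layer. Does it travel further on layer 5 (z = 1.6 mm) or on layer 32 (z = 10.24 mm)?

Layer 5 (z = 1.6): the r=2 cylinder contributes a regular 16-gon of circumradius 2 (perimeter = 2·16·2.000·sin(180°/16) = 12.49 mm); the r=9 sphere at (8, 13) slices to a regular 16-gon of circumradius 4.312 (√(r²−h²) with h=7.9 from center) (perimeter = 2·16·4.312·sin(180°/16) = 26.92 mm); Merging all regions: the 2 present regions are separate (no shared area or edge), so areas and boundary lengths simply add and each stays a separate island — boundary = 39.40 mm. So its perimeter = 39.40 mm. Layer 32 (z = 10.24): the r=2 cylinder contributes a regular 16-gon of circumradius 2 (perimeter = 2·16·2.000·sin(180°/16) = 12.49 mm); the r=9 sphere at (8, 13) contributes a regular 16-gon of circumradius √(9²−0.74²) = 8.970 (perimeter = 2·16·8.970·sin(180°/16) = 56.00 mm); Taking the union: the 2 present regions are separate (no shared area or edge), so areas and boundary lengths simply add and each stays a separate island — boundary = 68.48 mm. So its perimeter = 68.48 mm. Layer 32 is larger (68.48 vs 39.40 mm).

layer 32 (z = 10.24 mm)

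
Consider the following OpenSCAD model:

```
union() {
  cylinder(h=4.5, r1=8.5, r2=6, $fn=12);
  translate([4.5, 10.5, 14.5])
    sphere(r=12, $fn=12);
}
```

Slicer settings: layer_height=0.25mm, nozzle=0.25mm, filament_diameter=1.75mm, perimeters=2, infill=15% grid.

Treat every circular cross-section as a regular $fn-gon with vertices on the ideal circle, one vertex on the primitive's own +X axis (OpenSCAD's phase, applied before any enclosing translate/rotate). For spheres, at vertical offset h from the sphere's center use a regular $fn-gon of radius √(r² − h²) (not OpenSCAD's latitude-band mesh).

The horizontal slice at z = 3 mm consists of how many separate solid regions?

2

At z = 3 mm: the cone: at t=0.667 of its height the radius interpolates to r₁+(r₂−r₁)t = 6.833, giving a regular 12-gon of that circumradius; the r=12 sphere at (4.5, 10.5) contributes a regular 12-gon of circumradius √(12²−11.5²) = 3.428; Combining (union): the 2 present regions are separate (no shared area or edge), so areas and boundary lengths simply add and each stays a separate island — 2 connected regions. The result has 2 disconnected regions.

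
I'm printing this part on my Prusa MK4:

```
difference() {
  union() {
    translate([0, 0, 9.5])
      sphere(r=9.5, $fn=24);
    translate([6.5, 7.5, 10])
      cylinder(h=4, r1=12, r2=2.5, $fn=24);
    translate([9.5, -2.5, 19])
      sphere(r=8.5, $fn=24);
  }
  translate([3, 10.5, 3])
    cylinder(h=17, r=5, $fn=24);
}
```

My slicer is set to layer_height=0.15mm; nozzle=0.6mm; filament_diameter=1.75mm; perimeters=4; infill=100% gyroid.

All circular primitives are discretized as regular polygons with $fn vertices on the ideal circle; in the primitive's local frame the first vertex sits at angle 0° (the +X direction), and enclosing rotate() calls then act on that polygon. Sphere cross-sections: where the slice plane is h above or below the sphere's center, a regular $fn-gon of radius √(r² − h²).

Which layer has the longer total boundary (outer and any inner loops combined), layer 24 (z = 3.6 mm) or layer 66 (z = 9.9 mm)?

layer 66 (z = 9.9 mm)

Layer 24 (z = 3.6): the r=9.5 sphere slices to a regular 24-gon of circumradius 7.446 (√(r²−h²) with h=5.9 from center) (perimeter = 2·24·7.446·sin(180°/24) = 46.65 mm); the cone at (6.5, 7.5) is not intersected at this z (z outside [10, 14]); the sphere at (9.5, -2.5) is not intersected at this z (|z−center|=15.400 > r=8.5); Merging all regions: only the r=9.5 sphere is present, so the union is just that shape — boundary = 46.65 mm; the cylinder at (3, 10.5): section is a regular 24-gon, circumradius r=5 (perimeter = 2·24·5.000·sin(180°/24) = 31.33 mm); Subtracting the remaining from the first: starting from the result so far, the r=5 cylinder at (3, 10.5) partially overlaps it — only the 5.59 mm² overlap (of its 77.65 mm²) is removed, clipping the outline — boundary = 46.85 mm. So its perimeter = 46.85 mm. Layer 66 (z = 9.9): the r=9.5 sphere slices to a regular 24-gon of circumradius 9.492 (√(r²−h²) with h=0.4 from center) (perimeter = 2·24·9.492·sin(180°/24) = 59.47 mm); the cone at (6.5, 7.5) does not reach this height (z outside [10, 14]); the sphere at (9.5, -2.5) is absent (|z−center|=9.100 > r=8.5); Combining (union): only the r=9.5 sphere is present, so the union is just that shape — boundary = 59.47 mm; the r=5 cylinder at (3, 10.5) contributes a regular 24-gon of circumradius 5 (perimeter = 2·24·5.000·sin(180°/24) = 31.33 mm); After the difference (first − rest): starting from the result so far, the r=5 cylinder at (3, 10.5) partially overlaps it — only the 20.88 mm² overlap (of its 77.65 mm²) is removed, clipping the outline — boundary = 60.89 mm. So its perimeter = 60.89 mm. Layer 66 is larger (60.89 vs 46.85 mm).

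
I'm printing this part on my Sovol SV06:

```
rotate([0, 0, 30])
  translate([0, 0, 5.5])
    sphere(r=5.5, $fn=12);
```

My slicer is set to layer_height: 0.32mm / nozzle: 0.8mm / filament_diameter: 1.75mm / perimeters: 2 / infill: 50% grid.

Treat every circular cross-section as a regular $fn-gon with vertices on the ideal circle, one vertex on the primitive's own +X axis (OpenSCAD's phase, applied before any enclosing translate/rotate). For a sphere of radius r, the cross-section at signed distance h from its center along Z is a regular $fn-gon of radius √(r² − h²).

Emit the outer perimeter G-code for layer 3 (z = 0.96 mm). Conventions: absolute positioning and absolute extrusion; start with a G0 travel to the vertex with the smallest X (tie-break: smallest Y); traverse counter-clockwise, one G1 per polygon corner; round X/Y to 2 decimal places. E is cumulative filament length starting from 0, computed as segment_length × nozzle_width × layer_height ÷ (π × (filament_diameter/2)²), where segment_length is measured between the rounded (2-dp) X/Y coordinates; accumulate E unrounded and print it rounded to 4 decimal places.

At z = 0.96 mm: the r=5.5 sphere slices to a regular 12-gon of circumradius 3.105 (√(r²−h²) with h=4.54 from center); (rotated 30° about Z; rotation is an isometry so areas/perimeters/island counts are preserved). The outline is a single polygon with 12 vertices. Extrusion per mm of travel: 0.8 × 0.32 / (π × 0.875²) = 0.106432. Accumulating E over each segment gives final E = 2.0515.

G0 X-3.10 Y0.00 Z0.96
G1 X-2.69 Y-1.55 E0.1706
G1 X-1.55 Y-2.69 E0.3422
G1 X0.00 Y-3.10 E0.5129
G1 X1.55 Y-2.69 E0.6835
G1 X2.69 Y-1.55 E0.8551
G1 X3.10 Y0.00 E1.0258
G1 X2.69 Y1.55 E1.1964
G1 X1.55 Y2.69 E1.3680
G1 X0.00 Y3.10 E1.5386
G1 X-1.55 Y2.69 E1.7093
G1 X-2.69 Y1.55 E1.8809
G1 X-3.10 Y0.00 E2.0515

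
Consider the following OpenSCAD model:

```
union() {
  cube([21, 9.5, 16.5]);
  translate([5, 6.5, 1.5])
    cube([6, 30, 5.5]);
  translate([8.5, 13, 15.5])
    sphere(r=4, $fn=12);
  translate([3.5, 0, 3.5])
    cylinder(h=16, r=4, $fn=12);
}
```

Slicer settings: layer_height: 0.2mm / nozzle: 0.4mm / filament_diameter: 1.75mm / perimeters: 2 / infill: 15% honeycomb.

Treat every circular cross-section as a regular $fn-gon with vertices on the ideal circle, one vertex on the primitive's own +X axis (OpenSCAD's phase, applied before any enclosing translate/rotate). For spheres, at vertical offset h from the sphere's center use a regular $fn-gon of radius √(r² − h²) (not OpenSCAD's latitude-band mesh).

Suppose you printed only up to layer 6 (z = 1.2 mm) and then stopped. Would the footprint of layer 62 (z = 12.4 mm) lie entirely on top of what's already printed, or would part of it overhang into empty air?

part overhangs

Compare the two slices. At z = 1.2: the cube (footprint 21×9.5) is included at this height (area 199.50 mm²); the cube at (5, 6.5) is absent (z outside [1.5, 7]); the sphere at (8.5, 13) is absent (|z−center|=14.300 > r=4); the cylinder at (3.5, 0) does not reach this height (z outside [3.5, 19.5]); Merging all regions: only the 21×9.5 cube is present, so the union is just that shape — area = 199.50 mm². At z = 12.4: the cube is present — its section is the full 21×9.5 rectangle (area 199.50 mm²); the cube at (5, 6.5) is not intersected at this z (z outside [1.5, 7]); the r=4 sphere at (8.5, 13) slices to a regular 12-gon of circumradius 2.528 (√(r²−h²) with h=3.1 from center) (area = (12/2)·2.528²·sin(360°/12) = 19.17 mm²); the r=4 cylinder at (3.5, 0) gives a regular 12-gon of circumradius 4 (constant along its height) (area = (12/2)·4.000²·sin(360°/12) = 48.00 mm²); Combining (union): the regions partially overlap — summed areas 266.67 mm² minus the doubly-counted overlap 23.53 mm² gives 243.14 mm² — area = 243.14 mm². Checking containment: at z = 12.4 the cross-section extends beyond the z = 1.2 cross-section by about 43.64 mm².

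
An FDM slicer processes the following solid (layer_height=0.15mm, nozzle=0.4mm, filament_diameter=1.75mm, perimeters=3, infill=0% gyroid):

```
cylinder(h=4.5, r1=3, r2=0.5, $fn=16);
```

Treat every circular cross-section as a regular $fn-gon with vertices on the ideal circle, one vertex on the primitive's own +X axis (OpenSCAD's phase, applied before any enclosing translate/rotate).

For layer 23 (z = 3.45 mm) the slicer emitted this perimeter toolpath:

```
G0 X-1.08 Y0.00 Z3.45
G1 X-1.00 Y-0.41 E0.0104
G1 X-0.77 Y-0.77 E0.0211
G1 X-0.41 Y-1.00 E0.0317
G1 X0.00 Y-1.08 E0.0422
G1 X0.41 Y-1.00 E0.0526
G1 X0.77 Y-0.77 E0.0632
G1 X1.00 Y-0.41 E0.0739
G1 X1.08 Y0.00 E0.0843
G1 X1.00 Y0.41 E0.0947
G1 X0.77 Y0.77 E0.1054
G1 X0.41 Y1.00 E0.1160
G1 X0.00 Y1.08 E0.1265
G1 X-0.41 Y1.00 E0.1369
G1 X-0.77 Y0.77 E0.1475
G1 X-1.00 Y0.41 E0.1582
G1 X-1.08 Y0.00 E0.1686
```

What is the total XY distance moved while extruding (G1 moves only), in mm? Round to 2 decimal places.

6.76 mm

Sum the Euclidean lengths of each G1 segment: total = 6.76 mm.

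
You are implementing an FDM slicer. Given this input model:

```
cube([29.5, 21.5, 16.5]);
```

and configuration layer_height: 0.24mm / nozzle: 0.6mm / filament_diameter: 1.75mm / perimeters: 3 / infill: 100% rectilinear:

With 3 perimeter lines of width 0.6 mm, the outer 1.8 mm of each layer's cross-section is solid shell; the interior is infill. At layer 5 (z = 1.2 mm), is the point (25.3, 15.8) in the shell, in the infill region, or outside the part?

At z = 1.2 mm: the 29.5×21.5 cube contributes its full rectangle. Overall, the cross-section is a single solid region. The nearest boundary edge runs (29.50, 0.00)→(29.50, 21.50); distance from the point to it = 4.20 mm. The point is inside the cross-section and 4.20 mm from the nearest boundary — more than the 1.8 mm shell width (3 × 0.6), so it's in the infill interior.

infill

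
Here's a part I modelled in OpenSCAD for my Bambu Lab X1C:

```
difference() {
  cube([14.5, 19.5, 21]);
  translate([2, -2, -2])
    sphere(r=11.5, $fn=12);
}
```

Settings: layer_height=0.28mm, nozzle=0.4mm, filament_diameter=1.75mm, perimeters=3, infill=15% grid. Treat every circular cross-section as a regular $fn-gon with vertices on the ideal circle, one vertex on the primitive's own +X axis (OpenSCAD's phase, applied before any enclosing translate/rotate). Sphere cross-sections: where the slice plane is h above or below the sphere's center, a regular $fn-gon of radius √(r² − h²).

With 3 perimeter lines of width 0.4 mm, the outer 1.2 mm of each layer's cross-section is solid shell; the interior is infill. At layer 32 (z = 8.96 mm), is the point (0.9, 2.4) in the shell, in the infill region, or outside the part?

shell

At z = 8.96 mm: the cube is present — its section is the full 14.5×19.5 rectangle; the r=11.5 sphere at (2, -2) contributes a regular 12-gon of circumradius √(11.5²−10.96²) = 3.483; After the difference (first − rest): starting from the 14.5×19.5 cube, the r=11.5 sphere at (2, -2) partially overlaps it — only the 5.10 mm² overlap (of its 36.39 mm²) is removed, clipping the outline — 1 connected region. Overall, the cross-section is a single solid region. The nearest boundary edge runs (0.00, 0.76)→(0.00, 19.50); distance from the point to it = 0.90 mm. The point is inside the cross-section, 0.90 mm from the nearest boundary — within the 1.2 mm shell band (3 × 0.4).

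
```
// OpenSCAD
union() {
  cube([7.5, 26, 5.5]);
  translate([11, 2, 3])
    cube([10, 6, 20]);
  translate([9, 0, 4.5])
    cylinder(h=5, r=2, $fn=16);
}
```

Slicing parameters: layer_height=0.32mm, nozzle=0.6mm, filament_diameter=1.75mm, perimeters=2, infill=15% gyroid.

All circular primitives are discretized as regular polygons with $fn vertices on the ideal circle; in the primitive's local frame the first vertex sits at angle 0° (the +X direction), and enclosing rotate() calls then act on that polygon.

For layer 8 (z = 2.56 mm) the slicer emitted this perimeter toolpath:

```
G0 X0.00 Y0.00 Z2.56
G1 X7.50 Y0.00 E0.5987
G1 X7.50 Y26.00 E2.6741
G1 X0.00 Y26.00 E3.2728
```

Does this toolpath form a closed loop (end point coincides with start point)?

no

Start point (G0): (0.00, 0.00). End point (last G1): the path does not return to the start — open.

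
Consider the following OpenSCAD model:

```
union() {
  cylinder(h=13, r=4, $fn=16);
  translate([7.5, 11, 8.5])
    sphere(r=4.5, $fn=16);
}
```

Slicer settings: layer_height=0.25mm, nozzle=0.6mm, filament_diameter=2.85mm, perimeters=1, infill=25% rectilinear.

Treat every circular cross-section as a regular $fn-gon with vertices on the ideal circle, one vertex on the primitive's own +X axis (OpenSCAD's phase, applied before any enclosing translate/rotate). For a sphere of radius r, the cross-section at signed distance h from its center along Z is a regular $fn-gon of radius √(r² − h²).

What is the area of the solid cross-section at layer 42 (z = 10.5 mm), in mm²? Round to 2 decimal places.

At z = 10.5 mm: the cylinder: section is a regular 16-gon, circumradius r=4 (area = (16/2)·4.000²·sin(360°/16) = 48.98 mm²); the r=4.5 sphere at (7.5, 11) contributes a regular 16-gon of circumradius √(4.5²−2²) = 4.031 (area = (16/2)·4.031²·sin(360°/16) = 49.75 mm²); Taking the union: the 2 present regions are separate (no shared area or edge), so areas and boundary lengths simply add and each stays a separate island — area = 98.73 mm². Overall, the cross-section has 2 separate islands. Net area = 98.73 mm².

98.73 mm²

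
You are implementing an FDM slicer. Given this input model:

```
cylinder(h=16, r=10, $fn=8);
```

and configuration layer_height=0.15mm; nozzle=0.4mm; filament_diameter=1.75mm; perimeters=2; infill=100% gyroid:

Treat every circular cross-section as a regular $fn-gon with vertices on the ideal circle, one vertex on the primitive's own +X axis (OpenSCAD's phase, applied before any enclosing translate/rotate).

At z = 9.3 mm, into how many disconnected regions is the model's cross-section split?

At z = 9.3 mm: the cylinder: section is a regular 8-gon, circumradius r=10. The result has 1 disconnected region.

1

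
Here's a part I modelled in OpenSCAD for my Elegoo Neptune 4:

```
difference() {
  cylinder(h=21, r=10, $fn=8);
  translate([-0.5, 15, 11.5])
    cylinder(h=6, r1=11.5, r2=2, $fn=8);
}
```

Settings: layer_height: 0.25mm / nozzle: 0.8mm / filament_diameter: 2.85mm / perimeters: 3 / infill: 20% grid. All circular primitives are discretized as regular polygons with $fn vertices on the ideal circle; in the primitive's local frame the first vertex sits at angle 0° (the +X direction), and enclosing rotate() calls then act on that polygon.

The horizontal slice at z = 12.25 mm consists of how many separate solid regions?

At z = 12.25 mm: the cylinder: section is a regular 8-gon, circumradius r=10; the cone at (-0.5, 15): at t=0.125 of its height the radius interpolates to r₁+(r₂−r₁)t = 10.312, giving a regular 8-gon of that circumradius; Taking the first minus the rest: starting from the r=10 cylinder, the cone at (-0.5, 15) partially overlaps it — only the 34.02 mm² overlap (of its 300.80 mm²) is removed, clipping the outline — 1 connected region. The result has 1 disconnected region.

1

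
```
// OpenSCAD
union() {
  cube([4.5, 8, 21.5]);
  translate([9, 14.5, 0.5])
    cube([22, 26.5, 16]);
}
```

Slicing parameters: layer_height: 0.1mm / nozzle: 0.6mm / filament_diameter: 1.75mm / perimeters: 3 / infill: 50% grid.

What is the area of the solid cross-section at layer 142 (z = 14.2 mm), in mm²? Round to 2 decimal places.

619.00 mm²

At z = 14.2 mm: the cube is present — its section is the full 4.5×8 rectangle (area 36.00 mm²); the cube at (9, 14.5) (footprint 22×26.5) is included at this height (area 583.00 mm²); Combining (union): the 2 present regions are separate (no shared area or edge), so areas and boundary lengths simply add and each stays a separate island — area = 619.00 mm². Overall, the cross-section has 2 separate islands. Net area = 619.00 mm².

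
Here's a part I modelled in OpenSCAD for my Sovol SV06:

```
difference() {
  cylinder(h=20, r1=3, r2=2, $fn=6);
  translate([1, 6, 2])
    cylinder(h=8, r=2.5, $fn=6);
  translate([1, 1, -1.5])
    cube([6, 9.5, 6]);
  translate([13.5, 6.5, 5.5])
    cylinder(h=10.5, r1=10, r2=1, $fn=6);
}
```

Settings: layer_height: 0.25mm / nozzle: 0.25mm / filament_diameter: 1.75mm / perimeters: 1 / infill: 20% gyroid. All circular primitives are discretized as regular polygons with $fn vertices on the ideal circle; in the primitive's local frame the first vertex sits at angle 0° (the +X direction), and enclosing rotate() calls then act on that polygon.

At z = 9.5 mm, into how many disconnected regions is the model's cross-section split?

1

At z = 9.5 mm: the cone contributes a regular 6-gon of circumradius 2.525 (interpolated between r1=3 and r2=2 at t=0.475); the r=2.5 cylinder at (1, 6) contributes a regular 6-gon of circumradius 2.5; the cube at (1, 1) is not intersected at this z (z outside [-1.5, 4.5]); the cone at (13.5, 6.5) (r1=10→r2=1) has section circumradius 6.571 here — a regular 6-gon; After the difference (first − rest): starting from the cone, the r=2.5 cylinder at (1, 6) misses the remaining region (no effect); the cone at (13.5, 6.5) misses the remaining region (no effect) — 1 connected region. The result has 1 disconnected region.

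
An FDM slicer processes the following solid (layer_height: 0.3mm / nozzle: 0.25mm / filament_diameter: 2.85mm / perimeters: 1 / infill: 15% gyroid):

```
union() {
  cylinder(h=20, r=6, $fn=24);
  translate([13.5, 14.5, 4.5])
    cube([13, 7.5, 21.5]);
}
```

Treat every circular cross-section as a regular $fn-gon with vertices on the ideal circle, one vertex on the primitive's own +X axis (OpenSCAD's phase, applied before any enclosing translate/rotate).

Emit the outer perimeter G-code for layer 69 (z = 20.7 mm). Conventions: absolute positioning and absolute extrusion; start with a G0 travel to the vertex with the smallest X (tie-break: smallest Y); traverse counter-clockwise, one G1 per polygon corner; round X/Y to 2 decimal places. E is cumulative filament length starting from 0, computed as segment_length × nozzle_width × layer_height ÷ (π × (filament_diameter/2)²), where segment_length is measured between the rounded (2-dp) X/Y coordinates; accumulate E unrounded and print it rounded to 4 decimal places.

G0 X13.50 Y14.50 Z20.70
G1 X26.50 Y14.50 E0.1528
G1 X26.50 Y22.00 E0.2410
G1 X13.50 Y22.00 E0.3938
G1 X13.50 Y14.50 E0.4820

At z = 20.7 mm: the cylinder does not reach this height (z outside [0, 20]); the 13×7.5 cube at (13.5, 14.5) contributes its full rectangle; Combining (union): only the 13×7.5 cube at (13.5, 14.5) is present, so the union is just that shape — 1 connected region. The outline is a single polygon with 4 vertices. Extrusion per mm of travel: 0.25 × 0.3 / (π × 1.425²) = 0.011757. Accumulating E over each segment gives final E = 0.4820.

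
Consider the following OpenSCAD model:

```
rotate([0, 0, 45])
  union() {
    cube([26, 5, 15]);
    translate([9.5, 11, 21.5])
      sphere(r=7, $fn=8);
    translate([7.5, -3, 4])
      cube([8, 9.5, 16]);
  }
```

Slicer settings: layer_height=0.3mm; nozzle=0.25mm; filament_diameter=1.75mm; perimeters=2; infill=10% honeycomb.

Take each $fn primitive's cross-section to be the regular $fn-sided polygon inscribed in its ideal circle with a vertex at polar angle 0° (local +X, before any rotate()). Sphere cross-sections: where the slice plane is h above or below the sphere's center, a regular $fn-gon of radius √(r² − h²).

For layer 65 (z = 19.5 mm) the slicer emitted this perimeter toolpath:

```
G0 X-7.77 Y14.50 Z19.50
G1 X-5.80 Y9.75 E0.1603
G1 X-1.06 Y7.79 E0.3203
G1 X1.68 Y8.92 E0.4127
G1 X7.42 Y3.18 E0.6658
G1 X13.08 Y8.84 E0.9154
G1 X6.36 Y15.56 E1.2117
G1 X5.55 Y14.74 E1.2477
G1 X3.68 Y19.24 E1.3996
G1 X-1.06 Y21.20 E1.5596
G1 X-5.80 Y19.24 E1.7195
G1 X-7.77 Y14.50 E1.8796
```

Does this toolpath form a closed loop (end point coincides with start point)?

yes

Start point (G0): (-7.77, 14.50). End point (last G1): the path returns to the start — closed.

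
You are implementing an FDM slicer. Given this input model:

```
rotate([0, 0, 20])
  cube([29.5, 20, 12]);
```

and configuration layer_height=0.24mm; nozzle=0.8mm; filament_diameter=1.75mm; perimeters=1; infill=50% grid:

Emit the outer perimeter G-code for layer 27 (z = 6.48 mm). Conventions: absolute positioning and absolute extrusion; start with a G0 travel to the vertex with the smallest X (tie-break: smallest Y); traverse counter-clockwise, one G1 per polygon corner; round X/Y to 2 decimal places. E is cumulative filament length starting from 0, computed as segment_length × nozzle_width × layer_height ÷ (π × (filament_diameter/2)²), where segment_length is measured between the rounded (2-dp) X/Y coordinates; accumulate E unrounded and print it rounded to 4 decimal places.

G0 X-6.84 Y18.79 Z6.48
G1 X0.00 Y0.00 E1.5962
G1 X27.72 Y10.09 E3.9509
G1 X20.88 Y28.88 E5.5471
G1 X-6.84 Y18.79 E7.9019

At z = 6.48 mm: the cube (footprint 29.5×20) is included at this height; (rotated 20° about Z; rotation is an isometry so areas/perimeters/island counts are preserved). The outline is a single polygon with 4 vertices. Extrusion per mm of travel: 0.8 × 0.24 / (π × 0.875²) = 0.079824. Accumulating E over each segment gives final E = 7.9019.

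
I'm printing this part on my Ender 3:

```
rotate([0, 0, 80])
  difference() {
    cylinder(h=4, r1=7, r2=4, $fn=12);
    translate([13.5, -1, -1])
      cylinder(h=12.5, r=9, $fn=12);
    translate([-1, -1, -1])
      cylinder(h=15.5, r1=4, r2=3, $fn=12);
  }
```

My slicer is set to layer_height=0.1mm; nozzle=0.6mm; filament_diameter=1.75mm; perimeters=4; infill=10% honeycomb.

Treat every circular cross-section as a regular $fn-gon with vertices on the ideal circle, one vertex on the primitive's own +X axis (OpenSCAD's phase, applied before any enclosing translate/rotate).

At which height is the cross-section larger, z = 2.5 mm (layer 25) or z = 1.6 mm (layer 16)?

layer 16 (z = 1.6 mm)

Layer 25 (z = 2.5): the cone (r1=7→r2=4) has section circumradius 5.125 here — a regular 12-gon (area = (12/2)·5.125²·sin(360°/12) = 78.80 mm²); the r=9 cylinder at (13.5, -1) contributes a regular 12-gon of circumradius 9 (area = (12/2)·9.000²·sin(360°/12) = 243.00 mm²); the cone at (-1, -1): at t=0.226 of its height the radius interpolates to r₁+(r₂−r₁)t = 3.774, giving a regular 12-gon of that circumradius (area = (12/2)·3.774²·sin(360°/12) = 42.73 mm²); After the difference (first − rest): starting from the cone (78.80 mm²), the r=9 cylinder at (13.5, -1) partially overlaps it — only the 0.59 mm² overlap (of its 243.00 mm²) is removed, clipping the outline; the cone at (-1, -1) partially overlaps it — only the 42.50 mm² overlap (of its 42.73 mm²) is removed, clipping the outline — area = 35.70 mm²; (whole slice rotated 80° about Z — lengths, areas and connectivity unchanged). So its area = 35.70 mm². Layer 16 (z = 1.6): the cone (r1=7→r2=4) has section circumradius 5.800 here — a regular 12-gon (area = (12/2)·5.800²·sin(360°/12) = 100.92 mm²); the r=9 cylinder at (13.5, -1) contributes a regular 12-gon of circumradius 9 (area = (12/2)·9.000²·sin(360°/12) = 243.00 mm²); the cone at (-1, -1) contributes a regular 12-gon of circumradius 3.832 (interpolated between r1=4 and r2=3 at t=0.168) (area = (12/2)·3.832²·sin(360°/12) = 44.06 mm²); After the difference (first − rest): starting from the cone (100.92 mm²), the r=9 cylinder at (13.5, -1) partially overlaps it — only the 3.02 mm² overlap (of its 243.00 mm²) is removed, clipping the outline; the cone at (-1, -1) lies wholly inside it (removes its full 44.06 mm² and its 23.80 mm outline becomes a hole wall) — area = 53.84 mm²; (whole slice rotated 80° about Z — lengths, areas and connectivity unchanged). So its area = 53.84 mm². Layer 16 is larger (53.84 vs 35.70 mm²).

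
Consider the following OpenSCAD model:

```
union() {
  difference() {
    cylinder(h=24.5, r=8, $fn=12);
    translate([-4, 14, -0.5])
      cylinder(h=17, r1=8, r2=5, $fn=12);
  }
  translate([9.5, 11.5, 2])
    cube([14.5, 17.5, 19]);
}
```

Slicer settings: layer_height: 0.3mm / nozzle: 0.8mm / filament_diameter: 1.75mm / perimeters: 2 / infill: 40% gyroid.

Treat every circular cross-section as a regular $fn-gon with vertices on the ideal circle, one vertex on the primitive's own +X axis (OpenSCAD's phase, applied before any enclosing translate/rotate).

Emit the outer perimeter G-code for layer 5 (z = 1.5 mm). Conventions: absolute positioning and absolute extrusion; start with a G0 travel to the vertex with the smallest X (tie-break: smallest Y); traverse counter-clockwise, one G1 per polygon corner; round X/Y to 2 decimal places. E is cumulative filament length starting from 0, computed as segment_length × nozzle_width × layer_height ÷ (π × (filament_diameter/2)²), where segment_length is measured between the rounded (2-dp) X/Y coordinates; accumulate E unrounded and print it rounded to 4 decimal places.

At z = 1.5 mm: the r=8 cylinder gives a regular 12-gon of circumradius 8 (constant along its height); the cone at (-4, 14) contributes a regular 12-gon of circumradius 7.647 (interpolated between r1=8 and r2=5 at t=0.118); After the difference (first − rest): starting from the r=8 cylinder, the cone at (-4, 14) partially overlaps it — only the 2.50 mm² overlap (of its 175.43 mm²) is removed, clipping the outline — 1 connected region; the cube at (9.5, 11.5) is not intersected at this z (z outside [2, 21]); Combining (union): only that combined region is present, so the union is just that shape — 1 connected region. The outline is a single polygon with 14 vertices. Extrusion per mm of travel: 0.8 × 0.3 / (π × 0.875²) = 0.099780. Accumulating E over each segment gives final E = 4.9617.

G0 X-8.00 Y0.00 Z1.50
G1 X-6.93 Y-4.00 E0.4132
G1 X-4.00 Y-6.93 E0.8266
G1 X0.00 Y-8.00 E1.2398
G1 X4.00 Y-6.93 E1.6529
G1 X6.93 Y-4.00 E2.0664
G1 X8.00 Y0.00 E2.4795
G1 X6.93 Y4.00 E2.8927
G1 X4.00 Y6.93 E3.3061
G1 X0.35 Y7.91 E3.6832
G1 X-0.18 Y7.38 E3.7580
G1 X-4.00 Y6.35 E4.1528
G1 X-4.45 Y6.47 E4.1993
G1 X-6.93 Y4.00 E4.5485
G1 X-8.00 Y0.00 E4.9617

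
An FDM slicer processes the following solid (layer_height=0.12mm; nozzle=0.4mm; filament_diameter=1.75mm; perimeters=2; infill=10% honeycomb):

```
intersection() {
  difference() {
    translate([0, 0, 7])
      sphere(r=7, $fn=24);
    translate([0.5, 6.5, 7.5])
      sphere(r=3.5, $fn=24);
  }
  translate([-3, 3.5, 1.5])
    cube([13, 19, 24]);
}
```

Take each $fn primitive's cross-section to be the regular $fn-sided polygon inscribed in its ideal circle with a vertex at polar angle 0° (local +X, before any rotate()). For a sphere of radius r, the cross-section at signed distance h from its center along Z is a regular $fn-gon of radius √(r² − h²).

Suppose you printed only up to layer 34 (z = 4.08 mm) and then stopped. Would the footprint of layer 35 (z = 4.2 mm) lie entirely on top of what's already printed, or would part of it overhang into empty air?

Compare the two slices. At z = 4.08: the sphere: section is a regular 24-gon, circumradius = √(r²−h²) = √(7²−2.92²) = 6.362 (area = (24/2)·6.362²·sin(360°/24) = 125.70 mm²); the r=3.5 sphere at (0.5, 6.5) slices to a regular 24-gon of circumradius 0.744 (√(r²−h²) with h=3.42 from center) (area = (24/2)·0.744²·sin(360°/24) = 1.72 mm²); After the difference (first − rest): starting from the r=7 sphere (125.70 mm²), the r=3.5 sphere at (0.5, 6.5) partially overlaps it — only the 0.56 mm² overlap (of its 1.72 mm²) is removed, clipping the outline — area = 125.15 mm²; the cube at (-3, 3.5) (footprint 13×19) is included at this height (area 247.00 mm²); Keeping only the common overlap: the 13×19 cube at (-3, 3.5) partially overlaps that combined region; clipping to the common part keeps 17.65 mm² — area = 17.65 mm². At z = 4.2: the sphere: section is a regular 24-gon, circumradius = √(r²−h²) = √(7²−2.8²) = 6.416 (area = (24/2)·6.416²·sin(360°/24) = 127.84 mm²); the sphere at (0.5, 6.5): section is a regular 24-gon, circumradius = √(r²−h²) = √(3.5²−3.3²) = 1.166 (area = (24/2)·1.166²·sin(360°/24) = 4.22 mm²); After the difference (first − rest): starting from the r=7 sphere (127.84 mm²), the r=3.5 sphere at (0.5, 6.5) partially overlaps it — only the 1.71 mm² overlap (of its 4.22 mm²) is removed, clipping the outline — area = 126.12 mm²; the cube at (-3, 3.5) is present — its section is the full 13×19 rectangle (area 247.00 mm²); After intersecting: the 13×19 cube at (-3, 3.5) partially overlaps that combined region; clipping to the common part keeps 16.99 mm² — area = 16.99 mm². Checking containment: the cross-section at z = 4.2 is a subset of the cross-section at z = 4.08.

entirely on top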